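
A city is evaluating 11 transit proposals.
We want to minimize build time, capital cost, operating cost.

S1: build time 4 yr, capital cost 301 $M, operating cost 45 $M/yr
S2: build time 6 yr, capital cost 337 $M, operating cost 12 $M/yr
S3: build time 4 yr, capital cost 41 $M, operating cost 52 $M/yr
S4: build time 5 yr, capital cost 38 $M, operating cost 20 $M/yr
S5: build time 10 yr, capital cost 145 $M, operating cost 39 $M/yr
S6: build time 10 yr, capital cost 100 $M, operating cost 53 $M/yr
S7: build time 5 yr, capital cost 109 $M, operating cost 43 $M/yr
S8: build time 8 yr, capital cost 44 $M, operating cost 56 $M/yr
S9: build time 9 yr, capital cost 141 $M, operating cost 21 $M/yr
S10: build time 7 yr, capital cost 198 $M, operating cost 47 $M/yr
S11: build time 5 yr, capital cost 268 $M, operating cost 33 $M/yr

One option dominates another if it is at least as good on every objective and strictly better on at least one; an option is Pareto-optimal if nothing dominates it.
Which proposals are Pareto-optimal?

S1: not dominated.
S2: not dominated (best operating cost).
S3: not dominated.
S4: not dominated (best capital cost).
S5: dominated by S4 (build time 5≤10, capital cost 38≤145, operating cost 20≤39).
S6: dominated by S3 (build time 4≤10, capital cost 41≤100, operating cost 52≤53).
S7: dominated by S4 (build time 5≤5, capital cost 38≤109, operating cost 20≤43).
S8: dominated by S3 (build time 4≤8, capital cost 41≤44, operating cost 52≤56).
S9: dominated by S4 (build time 5≤9, capital cost 38≤141, operating cost 20≤21).
S10: dominated by S4 (build time 5≤7, capital cost 38≤198, operating cost 20≤47).
S11: dominated by S4 (build time 5≤5, capital cost 38≤268, operating cost 20≤33).

S1, S2, S3, S4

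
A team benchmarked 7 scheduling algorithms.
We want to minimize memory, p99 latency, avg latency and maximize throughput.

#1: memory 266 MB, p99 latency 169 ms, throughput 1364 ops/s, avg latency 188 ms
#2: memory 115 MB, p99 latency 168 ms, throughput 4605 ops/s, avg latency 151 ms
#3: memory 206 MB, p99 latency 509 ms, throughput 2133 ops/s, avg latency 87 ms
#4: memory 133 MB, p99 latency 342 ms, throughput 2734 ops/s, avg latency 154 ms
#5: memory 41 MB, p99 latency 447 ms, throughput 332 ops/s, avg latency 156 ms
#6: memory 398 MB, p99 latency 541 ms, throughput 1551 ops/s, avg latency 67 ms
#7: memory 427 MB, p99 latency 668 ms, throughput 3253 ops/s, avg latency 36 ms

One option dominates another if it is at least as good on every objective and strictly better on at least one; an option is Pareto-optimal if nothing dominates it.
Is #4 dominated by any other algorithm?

Yes

#2 vs #4: memory 115≤133, p99 latency 168≤342, throughput 4605≥2734, avg latency 151≤154 — #2 is at least as good on every objective and strictly better on at least one, so #2 dominates #4.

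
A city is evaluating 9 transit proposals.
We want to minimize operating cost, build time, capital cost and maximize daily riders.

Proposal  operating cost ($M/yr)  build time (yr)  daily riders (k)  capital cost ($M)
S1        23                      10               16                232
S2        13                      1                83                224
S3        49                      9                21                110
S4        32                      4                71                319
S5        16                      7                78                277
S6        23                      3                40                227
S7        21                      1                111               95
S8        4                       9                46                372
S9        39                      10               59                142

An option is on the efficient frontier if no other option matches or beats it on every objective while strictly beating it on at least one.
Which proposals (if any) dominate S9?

S7

S7: operating cost 21≤39, build time 1≤10, daily riders 111≥59, capital cost 95≤142 — dominates S9.
Others (S1, S2, S3, S4, S5, S6, S8) are each worse than S9 on at least one objective.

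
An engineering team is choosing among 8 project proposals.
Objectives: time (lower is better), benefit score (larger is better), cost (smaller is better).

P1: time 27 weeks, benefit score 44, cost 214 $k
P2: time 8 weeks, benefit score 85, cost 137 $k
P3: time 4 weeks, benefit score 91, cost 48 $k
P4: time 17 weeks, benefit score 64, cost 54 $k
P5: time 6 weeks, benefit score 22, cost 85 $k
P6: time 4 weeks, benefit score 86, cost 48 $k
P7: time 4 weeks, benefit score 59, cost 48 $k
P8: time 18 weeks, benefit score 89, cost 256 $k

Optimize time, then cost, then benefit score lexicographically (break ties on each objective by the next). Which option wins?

First minimize time: best is 4, kept {P3, P6, P7}.
Then minimize cost: best is 48, kept {P3, P6, P7}.
Then maximize benefit score: best is 91, kept {P3}.

P3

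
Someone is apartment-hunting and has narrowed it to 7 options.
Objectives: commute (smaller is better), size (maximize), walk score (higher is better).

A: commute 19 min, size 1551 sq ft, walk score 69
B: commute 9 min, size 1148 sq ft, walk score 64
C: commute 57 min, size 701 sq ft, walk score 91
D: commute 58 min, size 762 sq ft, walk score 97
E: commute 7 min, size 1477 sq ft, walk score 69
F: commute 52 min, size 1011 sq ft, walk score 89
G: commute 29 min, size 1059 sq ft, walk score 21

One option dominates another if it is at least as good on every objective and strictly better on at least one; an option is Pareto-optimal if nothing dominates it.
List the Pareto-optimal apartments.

A, C, D, E, F

A: not dominated (best size).
B: dominated by E (commute 7≤9, size 1477≥1148, walk score 69≥64).
C: not dominated.
D: not dominated (best walk score).
E: not dominated (best commute).
F: not dominated.
G: dominated by A (commute 19≤29, size 1551≥1059, walk score 69≥21).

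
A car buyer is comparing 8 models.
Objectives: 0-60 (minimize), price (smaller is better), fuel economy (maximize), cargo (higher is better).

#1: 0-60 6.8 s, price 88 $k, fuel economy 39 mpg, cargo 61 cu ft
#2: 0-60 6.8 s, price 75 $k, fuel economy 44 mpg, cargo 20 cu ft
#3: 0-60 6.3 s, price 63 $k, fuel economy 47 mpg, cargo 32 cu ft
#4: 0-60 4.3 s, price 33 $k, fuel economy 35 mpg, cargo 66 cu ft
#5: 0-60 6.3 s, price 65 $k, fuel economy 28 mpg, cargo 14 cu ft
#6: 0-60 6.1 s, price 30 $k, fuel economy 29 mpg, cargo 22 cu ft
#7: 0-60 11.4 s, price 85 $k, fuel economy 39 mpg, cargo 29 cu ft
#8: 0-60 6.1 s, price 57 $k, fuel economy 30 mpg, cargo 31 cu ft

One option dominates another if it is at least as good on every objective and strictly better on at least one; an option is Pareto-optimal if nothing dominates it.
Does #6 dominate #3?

No

#6 vs #3: #6 is worse on fuel economy (29 vs 47), so it does not dominate #3.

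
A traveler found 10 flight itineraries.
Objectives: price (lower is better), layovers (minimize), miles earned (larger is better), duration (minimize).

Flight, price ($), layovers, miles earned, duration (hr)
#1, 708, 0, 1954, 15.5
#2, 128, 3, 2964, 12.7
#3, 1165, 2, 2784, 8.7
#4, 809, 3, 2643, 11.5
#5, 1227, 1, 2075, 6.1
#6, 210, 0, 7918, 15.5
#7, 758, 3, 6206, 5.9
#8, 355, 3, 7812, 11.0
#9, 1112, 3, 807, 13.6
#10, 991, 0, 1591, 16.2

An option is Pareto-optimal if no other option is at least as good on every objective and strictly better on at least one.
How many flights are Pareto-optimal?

#1: dominated by #6 (price 210≤708, layovers 0≤0, miles earned 7918≥1954, duration 15.5≤15.5).
#2: not dominated (best price).
#3: not dominated.
#4: dominated by #7 (price 758≤809, layovers 3≤3, miles earned 6206≥2643, duration 5.9≤11.5).
#5: not dominated.
#6: not dominated (best miles earned).
#7: not dominated (best duration).
#8: not dominated.
#9: dominated by #2 (price 128≤1112, layovers 3≤3, miles earned 2964≥807, duration 12.7≤13.6).
#10: dominated by #1 (price 708≤991, layovers 0≤0, miles earned 1954≥1591, duration 15.5≤16.2).
Pareto-optimal: #2, #3, #5, #6, #7, #8 → 6.

6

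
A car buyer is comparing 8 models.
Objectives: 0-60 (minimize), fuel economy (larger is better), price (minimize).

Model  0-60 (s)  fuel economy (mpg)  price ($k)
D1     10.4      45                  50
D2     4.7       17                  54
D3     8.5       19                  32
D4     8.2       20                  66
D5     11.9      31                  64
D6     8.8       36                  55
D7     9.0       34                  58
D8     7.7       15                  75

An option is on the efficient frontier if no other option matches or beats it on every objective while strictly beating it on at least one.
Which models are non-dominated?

D1, D2, D3, D4, D6

D1: not dominated (best fuel economy).
D2: not dominated (best 0-60).
D3: not dominated (best price).
D4: not dominated.
D5: dominated by D1 (0-60 10.4≤11.9, fuel economy 45≥31, price 50≤64).
D6: not dominated.
D7: dominated by D6 (0-60 8.8≤9.0, fuel economy 36≥34, price 55≤58).
D8: dominated by D2 (0-60 4.7≤7.7, fuel economy 17≥15, price 54≤75).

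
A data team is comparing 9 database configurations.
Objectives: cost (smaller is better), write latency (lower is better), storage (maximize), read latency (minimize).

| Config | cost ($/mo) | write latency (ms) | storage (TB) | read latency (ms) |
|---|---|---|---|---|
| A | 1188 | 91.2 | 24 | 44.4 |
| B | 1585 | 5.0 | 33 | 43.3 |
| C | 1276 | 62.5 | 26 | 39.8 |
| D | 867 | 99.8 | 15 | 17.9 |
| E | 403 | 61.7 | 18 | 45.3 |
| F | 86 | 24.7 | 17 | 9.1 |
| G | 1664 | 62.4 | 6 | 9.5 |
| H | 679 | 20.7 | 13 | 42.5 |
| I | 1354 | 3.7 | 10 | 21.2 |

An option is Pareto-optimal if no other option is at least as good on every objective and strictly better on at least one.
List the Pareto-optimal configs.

A: not dominated.
B: not dominated (best storage).
C: not dominated.
D: dominated by F (cost 86≤867, write latency 24.7≤99.8, storage 17≥15, read latency 9.1≤17.9).
E: not dominated.
F: not dominated (best cost).
G: dominated by F (cost 86≤1664, write latency 24.7≤62.4, storage 17≥6, read latency 9.1≤9.5).
H: not dominated.
I: not dominated (best write latency).

A, B, C, E, F, H, I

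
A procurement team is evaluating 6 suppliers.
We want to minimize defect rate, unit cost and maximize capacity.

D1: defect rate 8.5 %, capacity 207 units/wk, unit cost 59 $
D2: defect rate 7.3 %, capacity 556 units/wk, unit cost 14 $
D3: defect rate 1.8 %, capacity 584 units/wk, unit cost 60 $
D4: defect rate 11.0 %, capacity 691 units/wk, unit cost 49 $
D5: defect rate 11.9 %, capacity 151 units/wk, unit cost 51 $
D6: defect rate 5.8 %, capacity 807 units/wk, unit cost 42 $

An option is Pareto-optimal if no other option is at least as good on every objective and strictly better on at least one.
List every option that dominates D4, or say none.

D6: defect rate 5.8≤11.0, capacity 807≥691, unit cost 42≤49 — dominates D4.
Others (D1, D2, D3, D5) are each worse than D4 on at least one objective.

D6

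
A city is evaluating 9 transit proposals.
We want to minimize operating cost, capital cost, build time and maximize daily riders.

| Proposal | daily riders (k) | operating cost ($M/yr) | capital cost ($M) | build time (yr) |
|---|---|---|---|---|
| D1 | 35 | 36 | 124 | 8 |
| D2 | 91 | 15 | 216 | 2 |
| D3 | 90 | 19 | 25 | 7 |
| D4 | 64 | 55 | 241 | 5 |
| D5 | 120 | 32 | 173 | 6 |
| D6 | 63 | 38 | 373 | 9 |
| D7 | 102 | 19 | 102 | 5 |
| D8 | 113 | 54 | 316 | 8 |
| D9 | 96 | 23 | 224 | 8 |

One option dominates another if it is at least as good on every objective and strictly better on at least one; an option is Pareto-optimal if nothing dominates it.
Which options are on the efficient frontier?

D1: dominated by D3 (daily riders 90≥35, operating cost 19≤36, capital cost 25≤124, build time 7≤8).
D2: not dominated (best operating cost).
D3: not dominated (best capital cost).
D4: dominated by D2 (daily riders 91≥64, operating cost 15≤55, capital cost 216≤241, build time 2≤5).
D5: not dominated (best daily riders).
D6: dominated by D2 (daily riders 91≥63, operating cost 15≤38, capital cost 216≤373, build time 2≤9).
D7: not dominated.
D8: dominated by D5 (daily riders 120≥113, operating cost 32≤54, capital cost 173≤316, build time 6≤8).
D9: dominated by D7 (daily riders 102≥96, operating cost 19≤23, capital cost 102≤224, build time 5≤8).

D2, D3, D5, D7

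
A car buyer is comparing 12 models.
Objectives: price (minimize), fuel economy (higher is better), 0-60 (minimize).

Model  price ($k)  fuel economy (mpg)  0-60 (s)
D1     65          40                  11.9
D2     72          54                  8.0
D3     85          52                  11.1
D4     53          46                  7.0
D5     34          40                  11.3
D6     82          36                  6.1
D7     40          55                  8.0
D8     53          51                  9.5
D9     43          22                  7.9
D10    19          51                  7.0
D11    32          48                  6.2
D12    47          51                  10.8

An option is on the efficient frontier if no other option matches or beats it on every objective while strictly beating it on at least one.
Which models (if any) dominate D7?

D1: worse on price (65 vs 40).
D2: worse on price (72 vs 40).
D3: worse on price (85 vs 40).
D4: worse on price (53 vs 40).
D5: worse on fuel economy (40 vs 55).
D6: worse on price (82 vs 40).
D8: worse on price (53 vs 40).
D9: worse on price (43 vs 40).
D10: worse on fuel economy (51 vs 55).
D11: worse on fuel economy (48 vs 55).
D12: worse on price (47 vs 40).
No option dominates D7.

none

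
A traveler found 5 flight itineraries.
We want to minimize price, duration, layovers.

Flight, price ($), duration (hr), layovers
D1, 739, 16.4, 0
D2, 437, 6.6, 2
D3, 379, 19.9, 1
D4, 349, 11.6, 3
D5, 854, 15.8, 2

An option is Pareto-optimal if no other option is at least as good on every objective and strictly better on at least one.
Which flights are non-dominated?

D1, D2, D3, D4

D1: not dominated (best layovers).
D2: not dominated (best duration).
D3: not dominated.
D4: not dominated (best price).
D5: dominated by D2 (price 437≤854, duration 6.6≤15.8, layovers 2≤2).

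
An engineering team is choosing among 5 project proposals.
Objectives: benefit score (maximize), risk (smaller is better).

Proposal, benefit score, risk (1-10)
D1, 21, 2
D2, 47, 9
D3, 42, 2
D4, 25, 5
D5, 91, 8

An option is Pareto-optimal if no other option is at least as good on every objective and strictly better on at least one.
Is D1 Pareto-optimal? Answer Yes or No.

D3 vs D1: benefit score 42≥21, risk 2≤2 — D3 is at least as good on every objective and strictly better on at least one, so D3 dominates D1.

No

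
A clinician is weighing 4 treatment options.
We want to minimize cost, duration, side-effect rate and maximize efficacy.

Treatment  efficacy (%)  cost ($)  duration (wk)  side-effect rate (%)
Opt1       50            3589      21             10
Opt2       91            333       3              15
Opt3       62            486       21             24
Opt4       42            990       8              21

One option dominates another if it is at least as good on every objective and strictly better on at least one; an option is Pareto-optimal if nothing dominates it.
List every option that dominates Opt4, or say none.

Opt2

Opt2: efficacy 91≥42, cost 333≤990, duration 3≤8, side-effect rate 15≤21 — dominates Opt4.
Others (Opt1, Opt3) are each worse than Opt4 on at least one objective.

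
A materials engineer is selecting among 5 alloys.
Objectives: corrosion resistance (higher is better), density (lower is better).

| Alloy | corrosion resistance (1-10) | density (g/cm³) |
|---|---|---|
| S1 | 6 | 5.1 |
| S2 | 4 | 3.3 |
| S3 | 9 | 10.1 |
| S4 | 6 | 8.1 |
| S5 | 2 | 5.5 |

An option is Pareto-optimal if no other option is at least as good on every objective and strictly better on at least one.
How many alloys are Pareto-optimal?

S1: not dominated.
S2: not dominated (best density).
S3: not dominated (best corrosion resistance).
S4: dominated by S1 (corrosion resistance 6≥6, density 5.1≤8.1).
S5: dominated by S1 (corrosion resistance 6≥2, density 5.1≤5.5).
Pareto-optimal: S1, S2, S3 → 3.

3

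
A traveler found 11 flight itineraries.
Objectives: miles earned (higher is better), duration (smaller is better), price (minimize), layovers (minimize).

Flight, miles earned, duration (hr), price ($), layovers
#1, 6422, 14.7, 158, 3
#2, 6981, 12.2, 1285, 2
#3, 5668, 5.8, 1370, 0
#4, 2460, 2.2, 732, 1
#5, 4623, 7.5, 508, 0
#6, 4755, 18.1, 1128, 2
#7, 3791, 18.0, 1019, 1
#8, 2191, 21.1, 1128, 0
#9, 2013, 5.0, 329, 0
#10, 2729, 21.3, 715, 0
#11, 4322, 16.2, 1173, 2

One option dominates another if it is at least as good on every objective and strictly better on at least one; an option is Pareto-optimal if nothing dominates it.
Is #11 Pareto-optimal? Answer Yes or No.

#5 vs #11: miles earned 4623≥4322, duration 7.5≤16.2, price 508≤1173, layovers 0≤2 — #5 is at least as good on every objective and strictly better on at least one, so #5 dominates #11.

No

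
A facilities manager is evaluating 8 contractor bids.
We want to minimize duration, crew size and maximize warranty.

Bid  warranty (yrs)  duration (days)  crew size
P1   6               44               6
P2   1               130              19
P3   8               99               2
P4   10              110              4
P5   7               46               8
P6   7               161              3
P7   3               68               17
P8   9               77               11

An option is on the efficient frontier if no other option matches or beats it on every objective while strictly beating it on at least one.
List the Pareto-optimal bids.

P1: not dominated (best duration).
P2: dominated by P1 (warranty 6≥1, duration 44≤130, crew size 6≤19).
P3: not dominated (best crew size).
P4: not dominated (best warranty).
P5: not dominated.
P6: dominated by P3 (warranty 8≥7, duration 99≤161, crew size 2≤3).
P7: dominated by P1 (warranty 6≥3, duration 44≤68, crew size 6≤17).
P8: not dominated.

P1, P3, P4, P5, P8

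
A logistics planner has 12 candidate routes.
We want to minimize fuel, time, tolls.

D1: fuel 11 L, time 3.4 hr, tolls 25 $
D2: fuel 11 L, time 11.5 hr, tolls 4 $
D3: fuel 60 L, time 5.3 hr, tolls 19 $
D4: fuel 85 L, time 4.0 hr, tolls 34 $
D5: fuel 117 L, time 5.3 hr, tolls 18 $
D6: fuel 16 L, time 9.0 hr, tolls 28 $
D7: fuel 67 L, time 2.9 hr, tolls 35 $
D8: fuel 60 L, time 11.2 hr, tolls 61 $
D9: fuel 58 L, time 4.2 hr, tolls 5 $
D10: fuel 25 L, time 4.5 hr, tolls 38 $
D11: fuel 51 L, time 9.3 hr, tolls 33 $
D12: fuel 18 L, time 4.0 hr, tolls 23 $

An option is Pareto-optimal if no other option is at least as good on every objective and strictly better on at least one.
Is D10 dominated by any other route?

D1 vs D10: fuel 11≤25, time 3.4≤4.5, tolls 25≤38 — D1 is at least as good on every objective and strictly better on at least one, so D1 dominates D10.

Yes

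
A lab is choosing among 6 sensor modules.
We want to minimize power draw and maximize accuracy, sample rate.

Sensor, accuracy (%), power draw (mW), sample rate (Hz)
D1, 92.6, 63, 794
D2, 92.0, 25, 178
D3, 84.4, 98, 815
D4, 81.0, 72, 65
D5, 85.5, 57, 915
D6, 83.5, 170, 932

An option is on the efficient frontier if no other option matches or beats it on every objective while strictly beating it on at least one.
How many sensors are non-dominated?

4

D1: not dominated (best accuracy).
D2: not dominated (best power draw).
D3: dominated by D5 (accuracy 85.5≥84.4, power draw 57≤98, sample rate 915≥815).
D4: dominated by D1 (accuracy 92.6≥81.0, power draw 63≤72, sample rate 794≥65).
D5: not dominated.
D6: not dominated (best sample rate).
Pareto-optimal: D1, D2, D5, D6 → 4.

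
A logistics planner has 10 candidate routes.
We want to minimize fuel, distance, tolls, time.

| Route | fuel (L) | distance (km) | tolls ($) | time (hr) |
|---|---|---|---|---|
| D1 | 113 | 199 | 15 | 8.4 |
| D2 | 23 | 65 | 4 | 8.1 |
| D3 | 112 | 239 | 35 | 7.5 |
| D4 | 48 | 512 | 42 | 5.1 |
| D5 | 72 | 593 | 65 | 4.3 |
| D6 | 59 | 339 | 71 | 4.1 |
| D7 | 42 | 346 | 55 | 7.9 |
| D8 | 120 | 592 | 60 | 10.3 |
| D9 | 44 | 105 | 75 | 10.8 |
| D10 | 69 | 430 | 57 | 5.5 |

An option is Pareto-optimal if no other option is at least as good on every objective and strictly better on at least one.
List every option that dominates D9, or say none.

D2: fuel 23≤44, distance 65≤105, tolls 4≤75, time 8.1≤10.8 — dominates D9.
Others (D1, D3, D4, D5, D6, D7, D8, D10) are each worse than D9 on at least one objective.

D2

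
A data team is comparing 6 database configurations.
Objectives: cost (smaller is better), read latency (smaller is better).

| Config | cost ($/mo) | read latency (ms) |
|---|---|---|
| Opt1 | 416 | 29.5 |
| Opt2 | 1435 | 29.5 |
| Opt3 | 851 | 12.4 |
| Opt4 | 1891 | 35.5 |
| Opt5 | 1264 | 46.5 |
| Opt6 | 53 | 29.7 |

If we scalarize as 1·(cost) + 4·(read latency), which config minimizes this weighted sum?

Opt6

Opt1: 1·416 + 4·29.5 = 534.0
Opt2: 1·1435 + 4·29.5 = 1553.0
Opt3: 1·851 + 4·12.4 = 900.6
Opt4: 1·1891 + 4·35.5 = 2033.0
Opt5: 1·1264 + 4·46.5 = 1450.0
Opt6: 1·53 + 4·29.7 = 171.8
Lowest: Opt6 at 171.8.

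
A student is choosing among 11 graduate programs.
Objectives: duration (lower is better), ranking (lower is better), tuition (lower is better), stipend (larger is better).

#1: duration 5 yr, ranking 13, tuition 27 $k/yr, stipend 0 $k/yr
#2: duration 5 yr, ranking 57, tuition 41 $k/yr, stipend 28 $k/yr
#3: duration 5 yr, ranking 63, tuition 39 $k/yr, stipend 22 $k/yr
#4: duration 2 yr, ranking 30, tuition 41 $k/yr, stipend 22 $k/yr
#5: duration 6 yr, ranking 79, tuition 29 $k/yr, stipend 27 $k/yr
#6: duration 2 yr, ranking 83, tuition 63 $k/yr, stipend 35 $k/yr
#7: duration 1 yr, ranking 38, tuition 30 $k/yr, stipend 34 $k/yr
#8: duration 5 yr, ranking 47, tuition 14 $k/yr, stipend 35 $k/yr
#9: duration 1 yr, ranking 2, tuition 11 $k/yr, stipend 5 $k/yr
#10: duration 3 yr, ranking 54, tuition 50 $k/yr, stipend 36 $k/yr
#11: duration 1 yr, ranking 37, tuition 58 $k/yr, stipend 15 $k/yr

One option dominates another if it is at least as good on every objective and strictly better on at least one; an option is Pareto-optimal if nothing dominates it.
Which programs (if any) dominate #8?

none

#1: worse on tuition (27 vs 14).
#2: worse on ranking (57 vs 47).
#3: worse on ranking (63 vs 47).
#4: worse on tuition (41 vs 14).
#5: worse on duration (6 vs 5).
#6: worse on ranking (83 vs 47).
#7: worse on tuition (30 vs 14).
#9: worse on stipend (5 vs 35).
#10: worse on ranking (54 vs 47).
#11: worse on tuition (58 vs 14).
No option dominates #8.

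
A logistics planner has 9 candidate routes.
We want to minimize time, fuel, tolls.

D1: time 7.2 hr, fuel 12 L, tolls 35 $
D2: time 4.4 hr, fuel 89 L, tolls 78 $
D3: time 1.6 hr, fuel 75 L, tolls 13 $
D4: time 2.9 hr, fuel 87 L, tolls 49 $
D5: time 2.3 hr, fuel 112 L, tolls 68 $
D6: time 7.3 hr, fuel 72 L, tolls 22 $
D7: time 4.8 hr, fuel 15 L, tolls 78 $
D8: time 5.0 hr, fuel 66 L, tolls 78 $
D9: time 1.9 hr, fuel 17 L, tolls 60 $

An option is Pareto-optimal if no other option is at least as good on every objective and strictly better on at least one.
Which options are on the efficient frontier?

D1: not dominated (best fuel).
D2: dominated by D3 (time 1.6≤4.4, fuel 75≤89, tolls 13≤78).
D3: not dominated (best time).
D4: dominated by D3 (time 1.6≤2.9, fuel 75≤87, tolls 13≤49).
D5: dominated by D3 (time 1.6≤2.3, fuel 75≤112, tolls 13≤68).
D6: not dominated.
D7: not dominated.
D8: dominated by D7 (time 4.8≤5.0, fuel 15≤66, tolls 78≤78).
D9: not dominated.

D1, D3, D6, D7, D9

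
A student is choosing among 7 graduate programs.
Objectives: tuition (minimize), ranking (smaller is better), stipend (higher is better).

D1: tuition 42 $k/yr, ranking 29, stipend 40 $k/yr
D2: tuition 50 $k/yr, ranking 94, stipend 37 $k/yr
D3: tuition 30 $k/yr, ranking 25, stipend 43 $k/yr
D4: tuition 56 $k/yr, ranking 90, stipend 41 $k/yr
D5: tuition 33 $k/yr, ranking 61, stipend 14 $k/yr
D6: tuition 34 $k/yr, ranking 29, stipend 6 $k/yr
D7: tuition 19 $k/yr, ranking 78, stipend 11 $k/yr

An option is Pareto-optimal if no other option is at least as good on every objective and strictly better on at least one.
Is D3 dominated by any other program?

D1: worse on tuition (42 vs 30).
D2: worse on tuition (50 vs 30).
D4: worse on tuition (56 vs 30).
D5: worse on tuition (33 vs 30).
D6: worse on tuition (34 vs 30).
D7: worse on ranking (78 vs 25).
No option is at least as good as D3 on every objective and strictly better on one.

No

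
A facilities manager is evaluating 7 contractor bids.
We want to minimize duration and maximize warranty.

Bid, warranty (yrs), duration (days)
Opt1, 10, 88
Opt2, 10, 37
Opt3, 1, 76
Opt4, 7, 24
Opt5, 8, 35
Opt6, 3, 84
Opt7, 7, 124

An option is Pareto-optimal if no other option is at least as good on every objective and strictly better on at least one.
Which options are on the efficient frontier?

Opt2, Opt4, Opt5

Opt1: dominated by Opt2 (warranty 10≥10, duration 37≤88).
Opt2: not dominated.
Opt3: dominated by Opt2 (warranty 10≥1, duration 37≤76).
Opt4: not dominated (best duration).
Opt5: not dominated.
Opt6: dominated by Opt2 (warranty 10≥3, duration 37≤84).
Opt7: dominated by Opt1 (warranty 10≥7, duration 88≤124).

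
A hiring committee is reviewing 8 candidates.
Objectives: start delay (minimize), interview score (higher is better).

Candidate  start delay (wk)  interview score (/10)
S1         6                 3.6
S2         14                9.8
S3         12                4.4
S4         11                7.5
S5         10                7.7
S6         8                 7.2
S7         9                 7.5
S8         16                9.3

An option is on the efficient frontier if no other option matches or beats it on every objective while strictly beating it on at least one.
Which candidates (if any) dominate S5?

S1: worse on interview score (3.6 vs 7.7).
S2: worse on start delay (14 vs 10).
S3: worse on start delay (12 vs 10).
S4: worse on start delay (11 vs 10).
S6: worse on interview score (7.2 vs 7.7).
S7: worse on interview score (7.5 vs 7.7).
S8: worse on start delay (16 vs 10).
No option dominates S5.

none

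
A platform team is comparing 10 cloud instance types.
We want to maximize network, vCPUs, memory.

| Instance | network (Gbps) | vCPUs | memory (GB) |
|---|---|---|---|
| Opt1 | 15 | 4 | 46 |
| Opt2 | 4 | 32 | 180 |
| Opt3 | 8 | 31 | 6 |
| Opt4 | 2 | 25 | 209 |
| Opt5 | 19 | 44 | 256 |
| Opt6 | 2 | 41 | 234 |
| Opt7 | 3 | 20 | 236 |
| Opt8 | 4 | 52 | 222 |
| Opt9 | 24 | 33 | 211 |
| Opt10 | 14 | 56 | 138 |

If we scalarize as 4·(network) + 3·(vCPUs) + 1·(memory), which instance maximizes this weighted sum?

Opt1: 4·15 + 3·4 + 1·46 = 118
Opt2: 4·4 + 3·32 + 1·180 = 292
Opt3: 4·8 + 3·31 + 1·6 = 131
Opt4: 4·2 + 3·25 + 1·209 = 292
Opt5: 4·19 + 3·44 + 1·256 = 464
Opt6: 4·2 + 3·41 + 1·234 = 365
Opt7: 4·3 + 3·20 + 1·236 = 308
Opt8: 4·4 + 3·52 + 1·222 = 394
Opt9: 4·24 + 3·33 + 1·211 = 406
Opt10: 4·14 + 3·56 + 1·138 = 362
Highest: Opt5 at 464.

Opt5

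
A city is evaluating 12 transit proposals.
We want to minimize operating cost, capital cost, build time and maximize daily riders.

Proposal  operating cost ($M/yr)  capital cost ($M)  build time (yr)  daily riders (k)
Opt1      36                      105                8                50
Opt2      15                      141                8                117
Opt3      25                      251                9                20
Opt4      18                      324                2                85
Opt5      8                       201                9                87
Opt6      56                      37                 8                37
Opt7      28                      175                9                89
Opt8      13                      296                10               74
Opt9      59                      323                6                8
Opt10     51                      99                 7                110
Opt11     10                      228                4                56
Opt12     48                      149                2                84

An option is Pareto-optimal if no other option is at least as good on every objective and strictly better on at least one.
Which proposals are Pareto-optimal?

Opt1, Opt2, Opt4, Opt5, Opt6, Opt10, Opt11, Opt12

Opt1: not dominated.
Opt2: not dominated (best daily riders).
Opt3: dominated by Opt2 (operating cost 15≤25, capital cost 141≤251, build time 8≤9, daily riders 117≥20).
Opt4: not dominated.
Opt5: not dominated (best operating cost).
Opt6: not dominated (best capital cost).
Opt7: dominated by Opt2 (operating cost 15≤28, capital cost 141≤175, build time 8≤9, daily riders 117≥89).
Opt8: dominated by Opt5 (operating cost 8≤13, capital cost 201≤296, build time 9≤10, daily riders 87≥74).
Opt9: dominated by Opt11 (operating cost 10≤59, capital cost 228≤323, build time 4≤6, daily riders 56≥8).
Opt10: not dominated.
Opt11: not dominated.
Opt12: not dominated.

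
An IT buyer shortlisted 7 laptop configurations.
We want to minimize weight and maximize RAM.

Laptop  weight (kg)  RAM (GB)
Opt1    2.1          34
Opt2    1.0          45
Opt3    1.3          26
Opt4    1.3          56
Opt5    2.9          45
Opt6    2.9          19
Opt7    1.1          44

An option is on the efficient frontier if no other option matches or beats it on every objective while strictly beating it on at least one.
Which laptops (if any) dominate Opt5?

Opt2, Opt4

Opt2: weight 1.0≤2.9, RAM 45≥45 — dominates Opt5.
Opt4: weight 1.3≤2.9, RAM 56≥45 — dominates Opt5.
Others (Opt1, Opt3, Opt6, Opt7) are each worse than Opt5 on at least one objective.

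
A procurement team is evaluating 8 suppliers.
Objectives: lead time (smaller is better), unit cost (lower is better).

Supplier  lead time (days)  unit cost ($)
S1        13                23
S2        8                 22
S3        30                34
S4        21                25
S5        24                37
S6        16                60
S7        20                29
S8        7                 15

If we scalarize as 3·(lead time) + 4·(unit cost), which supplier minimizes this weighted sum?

S1: 3·13 + 4·23 = 131
S2: 3·8 + 4·22 = 112
S3: 3·30 + 4·34 = 226
S4: 3·21 + 4·25 = 163
S5: 3·24 + 4·37 = 220
S6: 3·16 + 4·60 = 288
S7: 3·20 + 4·29 = 176
S8: 3·7 + 4·15 = 81
Lowest: S8 at 81.

S8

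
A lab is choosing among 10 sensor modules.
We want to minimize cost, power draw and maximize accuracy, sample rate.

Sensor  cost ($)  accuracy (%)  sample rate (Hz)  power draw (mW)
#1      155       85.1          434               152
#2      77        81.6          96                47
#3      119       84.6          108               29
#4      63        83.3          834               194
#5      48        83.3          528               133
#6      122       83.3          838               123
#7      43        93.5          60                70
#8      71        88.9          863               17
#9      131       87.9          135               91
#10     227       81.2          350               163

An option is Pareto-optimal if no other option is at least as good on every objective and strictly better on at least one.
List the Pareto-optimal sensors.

#4, #5, #7, #8

#1: dominated by #8 (cost 71≤155, accuracy 88.9≥85.1, sample rate 863≥434, power draw 17≤152).
#2: dominated by #8 (cost 71≤77, accuracy 88.9≥81.6, sample rate 863≥96, power draw 17≤47).
#3: dominated by #8 (cost 71≤119, accuracy 88.9≥84.6, sample rate 863≥108, power draw 17≤29).
#4: not dominated.
#5: not dominated.
#6: dominated by #8 (cost 71≤122, accuracy 88.9≥83.3, sample rate 863≥838, power draw 17≤123).
#7: not dominated (best cost).
#8: not dominated (best sample rate).
#9: dominated by #8 (cost 71≤131, accuracy 88.9≥87.9, sample rate 863≥135, power draw 17≤91).
#10: dominated by #1 (cost 155≤227, accuracy 85.1≥81.2, sample rate 434≥350, power draw 152≤163).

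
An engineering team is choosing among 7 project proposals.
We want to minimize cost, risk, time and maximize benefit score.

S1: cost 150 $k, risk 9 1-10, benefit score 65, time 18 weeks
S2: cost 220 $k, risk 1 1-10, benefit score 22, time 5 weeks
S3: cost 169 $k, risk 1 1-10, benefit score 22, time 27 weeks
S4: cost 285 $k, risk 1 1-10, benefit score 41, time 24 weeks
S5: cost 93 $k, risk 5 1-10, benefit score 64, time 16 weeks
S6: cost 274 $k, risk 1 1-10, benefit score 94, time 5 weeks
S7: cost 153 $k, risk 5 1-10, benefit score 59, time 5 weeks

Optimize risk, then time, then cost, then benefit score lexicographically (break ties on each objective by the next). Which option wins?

S2

First minimize risk: best is 1, kept {S2, S3, S4, S6}.
Then minimize time: best is 5, kept {S2, S6}.
Then minimize cost: best is 220, kept {S2}.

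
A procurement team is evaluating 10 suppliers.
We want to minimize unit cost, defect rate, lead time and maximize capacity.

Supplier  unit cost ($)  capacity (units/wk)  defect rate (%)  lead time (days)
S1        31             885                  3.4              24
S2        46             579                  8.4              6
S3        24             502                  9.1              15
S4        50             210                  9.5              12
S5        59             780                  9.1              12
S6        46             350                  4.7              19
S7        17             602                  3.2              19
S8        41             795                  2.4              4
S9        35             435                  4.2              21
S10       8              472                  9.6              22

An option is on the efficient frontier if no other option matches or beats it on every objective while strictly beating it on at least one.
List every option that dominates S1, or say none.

S2: worse on unit cost (46 vs 31).
S3: worse on capacity (502 vs 885).
S4: worse on unit cost (50 vs 31).
S5: worse on unit cost (59 vs 31).
S6: worse on unit cost (46 vs 31).
S7: worse on capacity (602 vs 885).
S8: worse on unit cost (41 vs 31).
S9: worse on unit cost (35 vs 31).
S10: worse on capacity (472 vs 885).
No option dominates S1.

none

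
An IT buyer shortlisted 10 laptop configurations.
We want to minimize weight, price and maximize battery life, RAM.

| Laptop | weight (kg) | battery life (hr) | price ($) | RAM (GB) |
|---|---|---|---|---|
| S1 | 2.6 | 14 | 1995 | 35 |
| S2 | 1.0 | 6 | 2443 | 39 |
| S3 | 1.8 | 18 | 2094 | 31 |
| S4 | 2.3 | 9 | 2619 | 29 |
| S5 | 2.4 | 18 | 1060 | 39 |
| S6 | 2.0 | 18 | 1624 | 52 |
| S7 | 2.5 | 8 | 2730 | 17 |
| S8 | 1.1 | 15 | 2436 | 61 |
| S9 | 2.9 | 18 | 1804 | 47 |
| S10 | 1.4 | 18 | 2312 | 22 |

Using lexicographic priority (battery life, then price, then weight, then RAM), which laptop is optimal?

First maximize battery life: best is 18, kept {S3, S5, S6, S9, S10}.
Then minimize price: best is 1060, kept {S5}.

S5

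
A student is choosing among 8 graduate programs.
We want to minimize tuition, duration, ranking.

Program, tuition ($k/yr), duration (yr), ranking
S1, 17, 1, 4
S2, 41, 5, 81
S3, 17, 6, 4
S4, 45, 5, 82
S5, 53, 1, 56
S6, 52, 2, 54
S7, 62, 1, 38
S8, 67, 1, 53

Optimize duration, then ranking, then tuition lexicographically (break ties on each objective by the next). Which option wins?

S1

First minimize duration: best is 1, kept {S1, S5, S7, S8}.
Then minimize ranking: best is 4, kept {S1}.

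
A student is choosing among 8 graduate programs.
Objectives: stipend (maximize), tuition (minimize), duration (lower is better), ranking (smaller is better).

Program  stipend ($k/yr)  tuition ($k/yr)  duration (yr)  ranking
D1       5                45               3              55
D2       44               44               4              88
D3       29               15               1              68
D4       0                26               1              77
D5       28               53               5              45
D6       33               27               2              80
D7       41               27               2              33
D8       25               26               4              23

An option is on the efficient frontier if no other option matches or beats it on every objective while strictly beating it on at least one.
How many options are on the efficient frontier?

D1: dominated by D7 (stipend 41≥5, tuition 27≤45, duration 2≤3, ranking 33≤55).
D2: not dominated (best stipend).
D3: not dominated (best tuition).
D4: dominated by D3 (stipend 29≥0, tuition 15≤26, duration 1≤1, ranking 68≤77).
D5: dominated by D7 (stipend 41≥28, tuition 27≤53, duration 2≤5, ranking 33≤45).
D6: dominated by D7 (stipend 41≥33, tuition 27≤27, duration 2≤2, ranking 33≤80).
D7: not dominated.
D8: not dominated (best ranking).
Pareto-optimal: D2, D3, D7, D8 → 4.

4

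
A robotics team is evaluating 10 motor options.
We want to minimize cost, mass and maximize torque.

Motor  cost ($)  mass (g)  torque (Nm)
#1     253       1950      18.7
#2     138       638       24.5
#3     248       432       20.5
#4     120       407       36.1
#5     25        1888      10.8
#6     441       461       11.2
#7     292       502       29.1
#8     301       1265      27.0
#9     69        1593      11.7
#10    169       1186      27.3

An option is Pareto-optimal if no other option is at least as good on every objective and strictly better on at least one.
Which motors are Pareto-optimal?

#1: dominated by #2 (cost 138≤253, mass 638≤1950, torque 24.5≥18.7).
#2: dominated by #4 (cost 120≤138, mass 407≤638, torque 36.1≥24.5).
#3: dominated by #4 (cost 120≤248, mass 407≤432, torque 36.1≥20.5).
#4: not dominated (best mass).
#5: not dominated (best cost).
#6: dominated by #3 (cost 248≤441, mass 432≤461, torque 20.5≥11.2).
#7: dominated by #4 (cost 120≤292, mass 407≤502, torque 36.1≥29.1).
#8: dominated by #4 (cost 120≤301, mass 407≤1265, torque 36.1≥27.0).
#9: not dominated.
#10: dominated by #4 (cost 120≤169, mass 407≤1186, torque 36.1≥27.3).

#4, #5, #9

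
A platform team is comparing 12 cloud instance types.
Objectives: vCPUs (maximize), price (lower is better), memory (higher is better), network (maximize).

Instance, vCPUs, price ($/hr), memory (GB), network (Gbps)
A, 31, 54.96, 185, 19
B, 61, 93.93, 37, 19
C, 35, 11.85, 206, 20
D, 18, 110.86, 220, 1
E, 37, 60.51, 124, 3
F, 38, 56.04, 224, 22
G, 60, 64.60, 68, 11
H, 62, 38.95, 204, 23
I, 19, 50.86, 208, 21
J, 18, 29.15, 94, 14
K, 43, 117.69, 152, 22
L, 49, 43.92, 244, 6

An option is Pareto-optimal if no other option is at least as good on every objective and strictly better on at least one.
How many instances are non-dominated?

5

A: dominated by C (vCPUs 35≥31, price 11.85≤54.96, memory 206≥185, network 20≥19).
B: dominated by H (vCPUs 62≥61, price 38.95≤93.93, memory 204≥37, network 23≥19).
C: not dominated (best price).
D: dominated by F (vCPUs 38≥18, price 56.04≤110.86, memory 224≥220, network 22≥1).
E: dominated by F (vCPUs 38≥37, price 56.04≤60.51, memory 224≥124, network 22≥3).
F: not dominated.
G: dominated by H (vCPUs 62≥60, price 38.95≤64.60, memory 204≥68, network 23≥11).
H: not dominated (best vCPUs).
I: not dominated.
J: dominated by C (vCPUs 35≥18, price 11.85≤29.15, memory 206≥94, network 20≥14).
K: dominated by H (vCPUs 62≥43, price 38.95≤117.69, memory 204≥152, network 23≥22).
L: not dominated (best memory).
Pareto-optimal: C, F, H, I, L → 5.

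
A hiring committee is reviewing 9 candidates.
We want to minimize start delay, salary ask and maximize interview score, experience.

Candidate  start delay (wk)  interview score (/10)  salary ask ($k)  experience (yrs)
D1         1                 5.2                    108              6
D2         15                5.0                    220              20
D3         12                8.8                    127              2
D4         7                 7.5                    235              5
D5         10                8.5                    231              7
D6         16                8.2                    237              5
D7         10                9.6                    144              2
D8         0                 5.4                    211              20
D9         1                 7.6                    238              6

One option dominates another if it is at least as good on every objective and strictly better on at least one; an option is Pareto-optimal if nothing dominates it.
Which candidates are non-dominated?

D1: not dominated (best salary ask).
D2: dominated by D8 (start delay 0≤15, interview score 5.4≥5.0, salary ask 211≤220, experience 20≥20).
D3: not dominated.
D4: not dominated.
D5: not dominated.
D6: dominated by D5 (start delay 10≤16, interview score 8.5≥8.2, salary ask 231≤237, experience 7≥5).
D7: not dominated (best interview score).
D8: not dominated (best start delay).
D9: not dominated.

D1, D3, D4, D5, D7, D8, D9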